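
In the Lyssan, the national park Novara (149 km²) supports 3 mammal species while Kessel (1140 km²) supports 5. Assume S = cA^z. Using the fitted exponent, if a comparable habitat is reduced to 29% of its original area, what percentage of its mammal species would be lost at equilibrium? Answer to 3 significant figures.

26.7%

z = ln(5/3) / ln(1140/149) = 0.5108 / 2.0348 = 0.2510
S_new/S_old = (A_new/A_old)^z = 0.29^0.2510 = exp(0.2510 × -1.2379) = 0.7329
Fraction lost = 1 − 0.7329 = 0.2671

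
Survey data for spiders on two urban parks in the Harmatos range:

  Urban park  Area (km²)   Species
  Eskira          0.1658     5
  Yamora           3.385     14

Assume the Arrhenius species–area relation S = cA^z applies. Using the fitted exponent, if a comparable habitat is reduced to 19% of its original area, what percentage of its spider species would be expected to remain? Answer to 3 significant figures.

z = ln(14/5) / ln(3.385/0.1658) = 1.0296 / 3.0163 = 0.3413
S_new/S_old = (A_new/A_old)^z = 0.19^0.3413 = exp(0.3413 × -1.6607) = 0.5673

56.7%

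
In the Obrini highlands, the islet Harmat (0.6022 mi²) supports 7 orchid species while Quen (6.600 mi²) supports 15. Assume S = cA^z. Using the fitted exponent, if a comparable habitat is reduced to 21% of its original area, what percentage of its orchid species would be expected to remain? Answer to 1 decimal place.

z = ln(15/7) / ln(6.6/0.6022) = 0.7621 / 2.3942 = 0.3183
S_new/S_old = (A_new/A_old)^z = 0.21^0.3183 = exp(0.3183 × -1.5606) = 0.6085

60.8%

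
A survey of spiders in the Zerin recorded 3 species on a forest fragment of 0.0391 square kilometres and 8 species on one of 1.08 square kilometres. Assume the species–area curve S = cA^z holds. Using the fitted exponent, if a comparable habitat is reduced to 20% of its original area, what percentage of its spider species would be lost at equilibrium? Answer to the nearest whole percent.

z = ln(8/3) / ln(1.08/0.0391) = 0.9808 / 3.3186 = 0.2956
S_new/S_old = (A_new/A_old)^z = 0.2^0.2956 = exp(0.2956 × -1.6094) = 0.6215
Fraction lost = 1 − 0.6215 = 0.3785

38%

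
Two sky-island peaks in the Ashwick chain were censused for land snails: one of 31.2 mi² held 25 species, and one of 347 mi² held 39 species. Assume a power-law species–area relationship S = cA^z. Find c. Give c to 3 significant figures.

z = ln(S₂/S₁) / ln(A₂/A₁) = ln(39/25) / ln(347/31.2) = 0.4447 / 2.4089 = 0.1846
c = S₁ / A₁^z = 25 / 31.2^0.1846 = 25 / 1.887 = 13.25

13.2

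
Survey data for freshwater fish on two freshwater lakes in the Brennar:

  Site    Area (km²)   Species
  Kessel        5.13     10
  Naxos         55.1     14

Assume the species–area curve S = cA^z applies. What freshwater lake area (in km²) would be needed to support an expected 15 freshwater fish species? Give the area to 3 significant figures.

89.7 km²

z = ln(14/10) / ln(55.1/5.13) = 0.3365 / 2.3740 = 0.1417
c = 10 / 5.13^0.1417 = 10 / 1.261 = 7.932
A = (15/7.932)^(1/0.1417) ⇒ ln A = ln(1.891)/0.1417 = 4.4959
A = e^4.4959 ≈ 89.65 km²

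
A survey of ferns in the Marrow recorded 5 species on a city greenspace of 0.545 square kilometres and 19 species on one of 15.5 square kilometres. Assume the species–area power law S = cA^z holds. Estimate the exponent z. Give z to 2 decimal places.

Taking logs: ln S = ln c + z ln A, so z = (ln S₂ − ln S₁)/(ln A₂ − ln A₁).
z = ln(19/5) / ln(15.5/0.545) = ln(3.8) / ln(28.44) = 1.3350 / 3.3478 = 0.3988

0.40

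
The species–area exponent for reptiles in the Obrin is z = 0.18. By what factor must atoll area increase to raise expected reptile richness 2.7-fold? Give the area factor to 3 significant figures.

249

(A₂/A₁)^0.18 = 2.7, so A₂/A₁ = 2.7^(1/0.18) = 2.7^5.556
ln(A₂/A₁) = ln 2.7 / 0.18 = 0.9933 / 0.18 = 5.5181
A₂/A₁ = e^5.5181 ≈ 249.2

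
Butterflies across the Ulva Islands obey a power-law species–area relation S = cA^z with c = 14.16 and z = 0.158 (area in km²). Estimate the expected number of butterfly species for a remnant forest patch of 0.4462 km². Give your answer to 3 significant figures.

12.5

S = 14.16 × 0.4462^0.158
ln S = ln 14.16 + 0.158 × ln 0.4462 = 2.6504 + 0.158 × -0.8070 = 2.5229
S = e^2.5229 ≈ 12.46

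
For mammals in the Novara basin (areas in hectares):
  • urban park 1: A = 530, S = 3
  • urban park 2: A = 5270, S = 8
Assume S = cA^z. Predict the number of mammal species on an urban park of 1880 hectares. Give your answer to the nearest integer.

5

z = ln(8/3) / ln(5270/530) = 0.9808 / 2.2969 = 0.4270
c = 3 / 530^0.4270 = 3 / 14.57 = 0.206
S₃ = 0.206 × 1880^0.4270 = 0.206 × 25.01 ≈ 5.151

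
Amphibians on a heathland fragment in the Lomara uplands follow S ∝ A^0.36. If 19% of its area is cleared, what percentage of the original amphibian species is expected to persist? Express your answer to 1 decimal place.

S_new/S_old = (A_new/A_old)^z = 0.81^0.36
= exp(0.36 × ln 0.81) = exp(0.36 × -0.2107) = exp(-0.0759) ≈ 0.9269

92.7%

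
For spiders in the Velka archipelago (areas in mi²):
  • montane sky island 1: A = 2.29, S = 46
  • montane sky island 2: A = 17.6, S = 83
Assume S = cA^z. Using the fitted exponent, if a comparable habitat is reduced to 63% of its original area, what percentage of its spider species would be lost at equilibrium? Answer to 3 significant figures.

12.5%

z = ln(83/46) / ln(17.6/2.29) = 0.5902 / 2.0393 = 0.2894
S_new/S_old = (A_new/A_old)^z = 0.63^0.2894 = exp(0.2894 × -0.4620) = 0.8748
Fraction lost = 1 − 0.8748 = 0.1252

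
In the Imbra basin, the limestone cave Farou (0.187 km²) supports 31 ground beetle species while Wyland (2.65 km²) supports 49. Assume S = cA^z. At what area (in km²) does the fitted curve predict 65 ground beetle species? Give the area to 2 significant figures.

14 km²

z = ln(49/31) / ln(2.65/0.187) = 0.4578 / 2.6512 = 0.1727
c = 31 / 0.187^0.1727 = 31 / 0.7486 = 41.41
A = (65/41.41)^(1/0.1727) ⇒ ln A = ln(1.57)/0.1727 = 2.6108
A = e^2.6108 ≈ 13.61 km²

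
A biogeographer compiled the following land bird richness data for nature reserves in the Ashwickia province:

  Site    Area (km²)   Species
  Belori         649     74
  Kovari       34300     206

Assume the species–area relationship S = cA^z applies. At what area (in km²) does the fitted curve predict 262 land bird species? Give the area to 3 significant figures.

z = ln(206/74) / ln(34300/649) = 1.0238 / 3.9675 = 0.2581
c = 74 / 649^0.2581 = 74 / 5.317 = 13.92
A = (262/13.92)^(1/0.2581) ⇒ ln A = ln(18.83)/0.2581 = 11.3748
A = e^11.3748 ≈ 87096 km²

87100 km²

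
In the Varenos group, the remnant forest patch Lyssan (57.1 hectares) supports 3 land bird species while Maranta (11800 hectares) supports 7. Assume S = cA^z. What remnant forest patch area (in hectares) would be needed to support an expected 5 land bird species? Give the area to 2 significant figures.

z = ln(7/3) / ln(11800/57.1) = 0.8473 / 5.3311 = 0.1589
c = 3 / 57.1^0.1589 = 3 / 1.902 = 1.577
A = (5/1.577)^(1/0.1589) ⇒ ln A = ln(3.17)/0.1589 = 7.2588
A = e^7.2588 ≈ 1421 hectares

1400 hectares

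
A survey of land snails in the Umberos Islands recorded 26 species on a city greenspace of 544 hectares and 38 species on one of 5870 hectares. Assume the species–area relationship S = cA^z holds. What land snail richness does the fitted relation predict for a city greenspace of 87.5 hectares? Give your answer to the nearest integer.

19

z = ln(38/26) / ln(5870/544) = 0.3795 / 2.3787 = 0.1595
c = 26 / 544^0.1595 = 26 / 2.732 = 9.518
S₃ = 9.518 × 87.5^0.1595 = 9.518 × 2.041 ≈ 19.43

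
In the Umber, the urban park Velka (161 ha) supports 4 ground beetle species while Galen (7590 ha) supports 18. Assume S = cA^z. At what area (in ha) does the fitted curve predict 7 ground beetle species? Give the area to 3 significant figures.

675 ha

z = ln(18/4) / ln(7590/161) = 1.5041 / 3.8532 = 0.3903
c = 4 / 161^0.3903 = 4 / 7.268 = 0.5503
A = (7/0.5503)^(1/0.3903) ⇒ ln A = ln(12.72)/0.3903 = 6.5150
A = e^6.5150 ≈ 675.2 ha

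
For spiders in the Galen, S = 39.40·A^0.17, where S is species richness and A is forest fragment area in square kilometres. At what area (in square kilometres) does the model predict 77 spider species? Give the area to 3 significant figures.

51.5 square kilometres

77 = 39.4 × A^0.17  ⇒  A^0.17 = 77/39.4 = 1.954
ln A = ln(1.954) / 0.17 = 0.6700 / 0.17 = 3.9414
A = e^3.9414 ≈ 51.49 square kilometres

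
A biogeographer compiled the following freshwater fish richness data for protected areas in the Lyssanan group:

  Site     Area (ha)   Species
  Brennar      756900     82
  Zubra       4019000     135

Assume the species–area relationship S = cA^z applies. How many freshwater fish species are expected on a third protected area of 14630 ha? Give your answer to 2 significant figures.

z = ln(135/82) / ln(4019000/756900) = 0.4986 / 1.6696 = 0.2986
c = 82 / 756900^0.2986 = 82 / 56.96 = 1.44
S₃ = 1.44 × 14630^0.2986 = 1.44 × 17.53 ≈ 25.24

25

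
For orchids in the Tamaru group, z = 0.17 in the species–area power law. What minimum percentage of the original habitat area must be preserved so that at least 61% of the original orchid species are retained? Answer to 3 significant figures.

Need (A_new/A_old)^0.17 = 0.61, so A_new/A_old = 0.61^(1/0.17) = 0.61^5.882
ln(A_new/A_old) = ln 0.61 / 0.17 = -0.4943 / 0.17 = -2.9076
A_new/A_old = e^-2.9076 ≈ 0.05461

5.46%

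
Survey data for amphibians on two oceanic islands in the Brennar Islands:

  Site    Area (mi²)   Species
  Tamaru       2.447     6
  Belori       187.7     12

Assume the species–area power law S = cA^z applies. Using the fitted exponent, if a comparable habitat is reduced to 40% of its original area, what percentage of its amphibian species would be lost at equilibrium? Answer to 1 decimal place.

z = ln(12/6) / ln(187.7/2.447) = 0.6931 / 4.3400 = 0.1597
S_new/S_old = (A_new/A_old)^z = 0.4^0.1597 = exp(0.1597 × -0.9163) = 0.8639
Fraction lost = 1 − 0.8639 = 0.1361

13.6%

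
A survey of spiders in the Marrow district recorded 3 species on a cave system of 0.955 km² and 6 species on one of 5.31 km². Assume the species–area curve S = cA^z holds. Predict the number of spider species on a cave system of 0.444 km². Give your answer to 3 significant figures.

2.20

z = ln(6/3) / ln(5.31/0.955) = 0.6931 / 1.7156 = 0.4040
c = 3 / 0.955^0.4040 = 3 / 0.9816 = 3.056
S₃ = 3.056 × 0.444^0.4040 = 3.056 × 0.7203 ≈ 2.202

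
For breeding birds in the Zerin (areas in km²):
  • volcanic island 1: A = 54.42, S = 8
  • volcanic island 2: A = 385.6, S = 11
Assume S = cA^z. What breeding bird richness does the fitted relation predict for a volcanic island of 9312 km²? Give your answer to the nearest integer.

z = ln(11/8) / ln(385.6/54.42) = 0.3185 / 1.9581 = 0.1626
c = 8 / 54.42^0.1626 = 8 / 1.916 = 4.176
S₃ = 4.176 × 9312^0.1626 = 4.176 × 4.421 ≈ 18.46

18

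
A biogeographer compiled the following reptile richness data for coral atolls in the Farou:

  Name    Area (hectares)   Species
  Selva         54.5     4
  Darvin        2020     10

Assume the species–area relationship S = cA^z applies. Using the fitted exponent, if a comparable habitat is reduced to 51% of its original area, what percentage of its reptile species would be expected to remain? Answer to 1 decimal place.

z = ln(10/4) / ln(2020/54.5) = 0.9163 / 3.6127 = 0.2536
S_new/S_old = (A_new/A_old)^z = 0.51^0.2536 = exp(0.2536 × -0.6733) = 0.843

84.3%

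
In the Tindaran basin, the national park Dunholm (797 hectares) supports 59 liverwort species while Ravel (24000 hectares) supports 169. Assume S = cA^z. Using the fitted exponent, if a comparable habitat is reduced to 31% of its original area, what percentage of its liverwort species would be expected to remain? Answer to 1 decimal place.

z = ln(169/59) / ln(24000/797) = 1.0524 / 3.4050 = 0.3091
S_new/S_old = (A_new/A_old)^z = 0.31^0.3091 = exp(0.3091 × -1.1712) = 0.6963

69.6%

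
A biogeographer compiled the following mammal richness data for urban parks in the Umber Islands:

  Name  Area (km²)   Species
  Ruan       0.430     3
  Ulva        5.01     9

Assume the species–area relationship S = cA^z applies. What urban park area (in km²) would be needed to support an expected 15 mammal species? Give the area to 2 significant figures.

z = ln(9/3) / ln(5.01/0.43) = 1.0986 / 2.4554 = 0.4474
c = 3 / 0.43^0.4474 = 3 / 0.6855 = 4.376
A = (15/4.376)^(1/0.4474) ⇒ ln A = ln(3.427)/0.4474 = 2.7531
A = e^2.7531 ≈ 15.69 km²

16 km²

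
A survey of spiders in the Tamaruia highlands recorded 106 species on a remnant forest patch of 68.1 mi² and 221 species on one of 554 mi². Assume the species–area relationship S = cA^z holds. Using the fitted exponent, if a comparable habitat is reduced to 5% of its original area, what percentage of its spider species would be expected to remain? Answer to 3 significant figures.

35.0%

z = ln(221/106) / ln(554/68.1) = 0.7347 / 2.0962 = 0.3505
S_new/S_old = (A_new/A_old)^z = 0.05^0.3505 = exp(0.3505 × -2.9957) = 0.3499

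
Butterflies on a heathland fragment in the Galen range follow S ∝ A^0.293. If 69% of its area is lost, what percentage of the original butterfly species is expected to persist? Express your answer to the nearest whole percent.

71%

S_new/S_old = (A_new/A_old)^z = 0.31^0.293
= exp(0.293 × ln 0.31) = exp(0.293 × -1.1712) = exp(-0.3432) ≈ 0.7095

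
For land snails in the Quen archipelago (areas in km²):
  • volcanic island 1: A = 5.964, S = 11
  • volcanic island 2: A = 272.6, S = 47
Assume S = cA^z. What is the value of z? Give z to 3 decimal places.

Taking logs: ln S = ln c + z ln A, so z = (ln S₂ − ln S₁)/(ln A₂ − ln A₁).
z = ln(47/11) / ln(272.6/5.964) = ln(4.273) / ln(45.71) = 1.4523 / 3.8223 = 0.3799

0.380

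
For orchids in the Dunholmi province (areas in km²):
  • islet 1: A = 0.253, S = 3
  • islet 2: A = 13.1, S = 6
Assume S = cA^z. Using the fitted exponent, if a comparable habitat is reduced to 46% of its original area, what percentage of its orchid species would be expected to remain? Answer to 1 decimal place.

z = ln(6/3) / ln(13.1/0.253) = 0.6931 / 3.9470 = 0.1756
S_new/S_old = (A_new/A_old)^z = 0.46^0.1756 = exp(0.1756 × -0.7765) = 0.8725

87.3%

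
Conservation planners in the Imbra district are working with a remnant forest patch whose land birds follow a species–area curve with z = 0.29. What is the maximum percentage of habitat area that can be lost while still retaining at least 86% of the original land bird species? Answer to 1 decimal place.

40.6%

Need (A_new/A_old)^0.29 = 0.86, so A_new/A_old = 0.86^(1/0.29) = 0.86^3.448
ln(A_new/A_old) = ln 0.86 / 0.29 = -0.1508 / 0.29 = -0.5201
A_new/A_old = e^-0.5201 ≈ 0.5945
Fraction that can be lost = 1 − 0.5945 = 0.4055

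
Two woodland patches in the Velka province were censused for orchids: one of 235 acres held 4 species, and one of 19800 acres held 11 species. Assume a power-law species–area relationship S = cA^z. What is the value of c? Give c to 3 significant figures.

1.15

z = ln(S₂/S₁) / ln(A₂/A₁) = ln(11/4) / ln(19800/235) = 1.0116 / 4.4339 = 0.2282
c = S₁ / A₁^z = 4 / 235^0.2282 = 4 / 3.475 = 1.151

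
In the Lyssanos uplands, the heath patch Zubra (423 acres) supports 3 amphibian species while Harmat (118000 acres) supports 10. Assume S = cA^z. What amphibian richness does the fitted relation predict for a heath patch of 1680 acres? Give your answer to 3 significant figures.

4.03

z = ln(10/3) / ln(118000/423) = 1.2040 / 5.6311 = 0.2138
c = 3 / 423^0.2138 = 3 / 3.644 = 0.8234
S₃ = 0.8234 × 1680^0.2138 = 0.8234 × 4.893 ≈ 4.029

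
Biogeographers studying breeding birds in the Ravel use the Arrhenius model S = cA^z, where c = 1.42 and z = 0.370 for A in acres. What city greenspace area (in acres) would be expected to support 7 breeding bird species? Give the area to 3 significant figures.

7 = 1.42 × A^0.37  ⇒  A^0.37 = 7/1.42 = 4.93
ln A = ln(4.93) / 0.37 = 1.5953 / 0.37 = 4.3115
A = e^4.3115 ≈ 74.55 acres

74.6 acres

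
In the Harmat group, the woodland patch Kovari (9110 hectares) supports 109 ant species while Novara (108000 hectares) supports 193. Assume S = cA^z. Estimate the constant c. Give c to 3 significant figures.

13.3

z = ln(S₂/S₁) / ln(A₂/A₁) = ln(193/109) / ln(108000/9110) = 0.5713 / 2.4728 = 0.2311
c = S₁ / A₁^z = 109 / 9110^0.2311 = 109 / 8.22 = 13.26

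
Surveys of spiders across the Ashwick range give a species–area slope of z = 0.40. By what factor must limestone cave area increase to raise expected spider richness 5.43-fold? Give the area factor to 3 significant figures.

68.7

(A₂/A₁)^0.4 = 5.43, so A₂/A₁ = 5.43^(1/0.4) = 5.43^2.5
ln(A₂/A₁) = ln 5.43 / 0.4 = 1.6919 / 0.4 = 4.2298
A₂/A₁ = e^4.2298 ≈ 68.71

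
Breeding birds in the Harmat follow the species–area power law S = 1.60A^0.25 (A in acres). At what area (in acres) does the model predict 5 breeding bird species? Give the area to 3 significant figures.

5 = 1.6 × A^0.25  ⇒  A^0.25 = 5/1.6 = 3.125
ln A = ln(3.125) / 0.25 = 1.1394 / 0.25 = 4.5577
A = e^4.5577 ≈ 95.37 acres

95.4 acres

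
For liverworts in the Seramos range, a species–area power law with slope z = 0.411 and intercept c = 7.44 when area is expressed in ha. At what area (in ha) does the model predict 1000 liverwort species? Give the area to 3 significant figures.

1000 = 7.44 × A^0.411  ⇒  A^0.411 = 1000/7.44 = 134.4
ln A = ln(134.4) / 0.411 = 4.9009 / 0.411 = 11.9243
A = e^11.9243 ≈ 150888 ha

151000 ha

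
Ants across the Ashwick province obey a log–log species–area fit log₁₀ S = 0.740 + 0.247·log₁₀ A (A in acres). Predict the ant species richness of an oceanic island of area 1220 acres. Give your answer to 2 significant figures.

32

S = 5.495 × 1220^0.247 = 5.495 × 5.785 ≈ 31.79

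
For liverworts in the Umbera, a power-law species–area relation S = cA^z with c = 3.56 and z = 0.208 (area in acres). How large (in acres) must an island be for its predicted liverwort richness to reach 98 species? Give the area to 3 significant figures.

8360000 acres

98 = 3.56 × A^0.208  ⇒  A^0.208 = 98/3.56 = 27.53
ln A = ln(27.53) / 0.208 = 3.3152 / 0.208 = 15.9385
A = e^15.9385 ≈ 8356037 acres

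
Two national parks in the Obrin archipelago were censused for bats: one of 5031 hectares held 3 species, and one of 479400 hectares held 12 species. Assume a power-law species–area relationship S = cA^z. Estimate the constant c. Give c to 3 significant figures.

z = ln(S₂/S₁) / ln(A₂/A₁) = ln(12/3) / ln(479400/5031) = 1.3863 / 4.5569 = 0.3042
c = S₁ / A₁^z = 3 / 5031^0.3042 = 3 / 13.37 = 0.2244

0.224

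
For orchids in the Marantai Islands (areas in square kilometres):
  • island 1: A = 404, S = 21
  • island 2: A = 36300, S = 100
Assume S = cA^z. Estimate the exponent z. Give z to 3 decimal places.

Taking logs: ln S = ln c + z ln A, so z = (ln S₂ − ln S₁)/(ln A₂ − ln A₁).
z = ln(100/21) / ln(36300/404) = ln(4.762) / ln(89.85) = 1.5606 / 4.4982 = 0.3470

0.347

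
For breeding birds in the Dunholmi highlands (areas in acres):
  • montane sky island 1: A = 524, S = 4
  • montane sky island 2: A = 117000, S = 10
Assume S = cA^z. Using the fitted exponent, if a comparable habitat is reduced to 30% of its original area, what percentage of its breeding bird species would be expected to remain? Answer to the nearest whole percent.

82%

z = ln(10/4) / ln(117000/524) = 0.9163 / 5.4084 = 0.1694
S_new/S_old = (A_new/A_old)^z = 0.3^0.1694 = exp(0.1694 × -1.2040) = 0.8155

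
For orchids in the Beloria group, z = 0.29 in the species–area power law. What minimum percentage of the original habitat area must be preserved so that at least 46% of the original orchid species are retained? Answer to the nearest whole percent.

Need (A_new/A_old)^0.29 = 0.46, so A_new/A_old = 0.46^(1/0.29) = 0.46^3.448
ln(A_new/A_old) = ln 0.46 / 0.29 = -0.7765 / 0.29 = -2.6777
A_new/A_old = e^-2.6777 ≈ 0.06872

7%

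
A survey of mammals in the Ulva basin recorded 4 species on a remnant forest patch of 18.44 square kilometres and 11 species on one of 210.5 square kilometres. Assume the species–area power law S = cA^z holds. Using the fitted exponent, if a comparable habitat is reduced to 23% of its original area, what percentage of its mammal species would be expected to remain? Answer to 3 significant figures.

z = ln(11/4) / ln(210.5/18.44) = 1.0116 / 2.4350 = 0.4154
S_new/S_old = (A_new/A_old)^z = 0.23^0.4154 = exp(0.4154 × -1.4697) = 0.543

54.3%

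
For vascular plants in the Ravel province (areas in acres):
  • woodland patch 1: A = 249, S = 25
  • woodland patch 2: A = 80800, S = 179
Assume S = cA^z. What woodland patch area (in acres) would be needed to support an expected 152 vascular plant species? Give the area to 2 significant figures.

z = ln(179/25) / ln(80800/249) = 1.9685 / 5.7823 = 0.3404
c = 25 / 249^0.3404 = 25 / 6.543 = 3.821
A = (152/3.821)^(1/0.3404) ⇒ ln A = ln(39.78)/0.3404 = 10.8195
A = e^10.8195 ≈ 49984 acres

50000 acres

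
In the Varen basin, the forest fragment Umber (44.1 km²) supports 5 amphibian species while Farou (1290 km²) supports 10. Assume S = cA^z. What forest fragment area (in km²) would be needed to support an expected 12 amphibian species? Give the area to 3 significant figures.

3140 km²

z = ln(10/5) / ln(1290/44.1) = 0.6931 / 3.3759 = 0.2053
c = 5 / 44.1^0.2053 = 5 / 2.176 = 2.298
A = (12/2.298)^(1/0.2053) ⇒ ln A = ln(5.222)/0.2053 = 8.0504
A = e^8.0504 ≈ 3135 km²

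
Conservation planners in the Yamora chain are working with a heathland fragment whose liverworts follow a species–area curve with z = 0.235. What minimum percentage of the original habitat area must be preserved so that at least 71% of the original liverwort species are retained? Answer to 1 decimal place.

23.3%

Need (A_new/A_old)^0.235 = 0.71, so A_new/A_old = 0.71^(1/0.235) = 0.71^4.255
ln(A_new/A_old) = ln 0.71 / 0.235 = -0.3425 / 0.235 = -1.4574
A_new/A_old = e^-1.4574 ≈ 0.2328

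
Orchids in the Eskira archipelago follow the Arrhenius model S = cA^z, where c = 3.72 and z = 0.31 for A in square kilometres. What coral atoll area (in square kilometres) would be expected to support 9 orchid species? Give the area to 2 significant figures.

9 = 3.72 × A^0.31  ⇒  A^0.31 = 9/3.72 = 2.419
ln A = ln(2.419) / 0.31 = 0.8835 / 0.31 = 2.8500
A = e^2.8500 ≈ 17.29 square kilometres

17 square kilometres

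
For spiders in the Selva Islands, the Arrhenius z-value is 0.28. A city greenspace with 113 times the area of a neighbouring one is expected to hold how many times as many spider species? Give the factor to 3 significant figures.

3.76

S₂/S₁ = (A₂/A₁)^z = 113^0.28
ln(S₂/S₁) = 0.28 × ln 113 = 0.28 × 4.7274 = 1.3237
S₂/S₁ = e^1.3237 ≈ 3.757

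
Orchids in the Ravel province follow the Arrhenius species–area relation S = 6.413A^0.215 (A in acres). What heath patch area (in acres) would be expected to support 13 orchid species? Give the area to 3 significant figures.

13 = 6.413 × A^0.215  ⇒  A^0.215 = 13/6.413 = 2.027
ln A = ln(2.027) / 0.215 = 0.7066 / 0.215 = 3.2866
A = e^3.2866 ≈ 26.75 acres

26.8 acres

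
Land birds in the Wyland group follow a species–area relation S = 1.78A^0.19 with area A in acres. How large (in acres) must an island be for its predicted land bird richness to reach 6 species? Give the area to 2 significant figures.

600 acres

6 = 1.78 × A^0.19  ⇒  A^0.19 = 6/1.78 = 3.371
ln A = ln(3.371) / 0.19 = 1.2151 / 0.19 = 6.3955
A = e^6.3955 ≈ 599.1 acres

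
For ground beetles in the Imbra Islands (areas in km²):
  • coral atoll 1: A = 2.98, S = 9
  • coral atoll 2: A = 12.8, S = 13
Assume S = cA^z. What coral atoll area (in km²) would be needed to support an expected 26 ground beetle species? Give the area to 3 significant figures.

z = ln(13/9) / ln(12.8/2.98) = 0.3677 / 1.4575 = 0.2523
c = 9 / 2.98^0.2523 = 9 / 1.317 = 6.833
A = (26/6.833)^(1/0.2523) ⇒ ln A = ln(3.805)/0.2523 = 5.2968
A = e^5.2968 ≈ 199.7 km²

200 km²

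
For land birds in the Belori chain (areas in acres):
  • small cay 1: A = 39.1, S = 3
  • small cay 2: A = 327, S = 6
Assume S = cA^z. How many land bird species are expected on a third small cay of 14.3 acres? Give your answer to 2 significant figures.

2.2

z = ln(6/3) / ln(327/39.1) = 0.6931 / 2.1238 = 0.3264
c = 3 / 39.1^0.3264 = 3 / 3.309 = 0.9068
S₃ = 0.9068 × 14.3^0.3264 = 0.9068 × 2.383 ≈ 2.16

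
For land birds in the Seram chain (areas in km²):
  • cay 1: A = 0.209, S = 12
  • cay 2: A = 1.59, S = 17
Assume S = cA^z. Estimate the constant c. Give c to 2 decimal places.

z = ln(S₂/S₁) / ln(A₂/A₁) = ln(17/12) / ln(1.59/0.209) = 0.3483 / 2.0292 = 0.1717
c = S₁ / A₁^z = 12 / 0.209^0.1717 = 12 / 0.7644 = 15.7

15.70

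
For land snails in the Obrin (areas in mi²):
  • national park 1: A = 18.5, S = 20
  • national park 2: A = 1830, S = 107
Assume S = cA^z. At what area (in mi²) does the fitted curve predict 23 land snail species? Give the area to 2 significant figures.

z = ln(107/20) / ln(1830/18.5) = 1.6771 / 4.5943 = 0.3650
c = 20 / 18.5^0.3650 = 20 / 2.901 = 6.894
A = (23/6.894)^(1/0.3650) ⇒ ln A = ln(3.336)/0.3650 = 3.3006
A = e^3.3006 ≈ 27.13 mi²

27 mi²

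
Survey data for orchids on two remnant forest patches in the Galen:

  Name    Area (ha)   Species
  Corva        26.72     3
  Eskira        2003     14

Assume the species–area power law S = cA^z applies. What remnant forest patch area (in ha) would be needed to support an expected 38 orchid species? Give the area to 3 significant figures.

32900 ha

z = ln(14/3) / ln(2003/26.72) = 1.5404 / 4.3170 = 0.3568
c = 3 / 26.72^0.3568 = 3 / 3.23 = 0.9289
A = (38/0.9289)^(1/0.3568) ⇒ ln A = ln(40.91)/0.3568 = 10.4007
A = e^10.4007 ≈ 32883 ha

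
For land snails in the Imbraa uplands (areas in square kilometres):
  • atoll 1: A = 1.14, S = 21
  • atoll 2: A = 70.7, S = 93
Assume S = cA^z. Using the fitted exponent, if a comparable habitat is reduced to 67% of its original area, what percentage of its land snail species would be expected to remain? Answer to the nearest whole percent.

z = ln(93/21) / ln(70.7/1.14) = 1.4881 / 4.1274 = 0.3605
S_new/S_old = (A_new/A_old)^z = 0.67^0.3605 = exp(0.3605 × -0.4005) = 0.8656

87%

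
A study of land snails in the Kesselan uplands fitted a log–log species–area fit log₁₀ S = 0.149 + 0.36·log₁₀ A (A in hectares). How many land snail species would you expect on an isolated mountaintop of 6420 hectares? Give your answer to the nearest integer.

33

S = 1.409 × 6420^0.36
ln S = ln 1.409 + 0.36 × ln 6420 = 0.3431 + 0.36 × 8.7672 = 3.4993
S = e^3.4993 ≈ 33.09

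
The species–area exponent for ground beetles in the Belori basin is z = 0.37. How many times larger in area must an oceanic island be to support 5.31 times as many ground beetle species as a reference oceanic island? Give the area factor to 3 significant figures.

91.1

(A₂/A₁)^0.37 = 5.31, so A₂/A₁ = 5.31^(1/0.37) = 5.31^2.703
ln(A₂/A₁) = ln 5.31 / 0.37 = 1.6696 / 0.37 = 4.5124
A₂/A₁ = e^4.5124 ≈ 91.14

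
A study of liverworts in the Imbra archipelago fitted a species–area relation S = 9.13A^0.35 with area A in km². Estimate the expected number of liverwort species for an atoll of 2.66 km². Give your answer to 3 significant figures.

S = 9.13 × 2.66^0.35
ln S = ln 9.13 + 0.35 × ln 2.66 = 2.2116 + 0.35 × 0.9783 = 2.5540
S = e^2.5540 ≈ 12.86

12.9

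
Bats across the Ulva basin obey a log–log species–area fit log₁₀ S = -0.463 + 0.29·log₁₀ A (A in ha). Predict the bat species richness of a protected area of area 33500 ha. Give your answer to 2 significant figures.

7.1

S = 0.3443 × 33500^0.29
ln S = ln 0.3443 + 0.29 × ln 33500 = -1.0661 + 0.29 × 10.4193 = 1.9555
S = e^1.9555 ≈ 7.067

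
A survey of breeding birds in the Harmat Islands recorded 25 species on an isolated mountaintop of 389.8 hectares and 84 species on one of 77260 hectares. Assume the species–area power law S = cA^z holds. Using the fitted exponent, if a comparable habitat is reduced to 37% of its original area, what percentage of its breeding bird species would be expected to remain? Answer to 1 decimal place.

79.6%

z = ln(84/25) / ln(77260/389.8) = 1.2119 / 5.2893 = 0.2291
S_new/S_old = (A_new/A_old)^z = 0.37^0.2291 = exp(0.2291 × -0.9943) = 0.7963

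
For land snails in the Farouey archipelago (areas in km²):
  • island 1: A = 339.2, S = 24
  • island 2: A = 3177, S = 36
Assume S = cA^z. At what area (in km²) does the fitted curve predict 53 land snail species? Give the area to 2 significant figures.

27000 km²

z = ln(36/24) / ln(3177/339.2) = 0.4055 / 2.2371 = 0.1812
c = 24 / 339.2^0.1812 = 24 / 2.875 = 8.348
A = (53/8.348)^(1/0.1812) ⇒ ln A = ln(6.349)/0.1812 = 10.1977
A = e^10.1977 ≈ 26840 km²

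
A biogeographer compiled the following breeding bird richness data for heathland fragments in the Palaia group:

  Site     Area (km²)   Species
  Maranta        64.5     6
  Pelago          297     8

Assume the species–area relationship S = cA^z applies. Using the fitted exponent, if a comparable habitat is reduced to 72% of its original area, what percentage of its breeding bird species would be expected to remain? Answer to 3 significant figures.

z = ln(8/6) / ln(297/64.5) = 0.2877 / 1.5271 = 0.1884
S_new/S_old = (A_new/A_old)^z = 0.72^0.1884 = exp(0.1884 × -0.3285) = 0.94

94.0%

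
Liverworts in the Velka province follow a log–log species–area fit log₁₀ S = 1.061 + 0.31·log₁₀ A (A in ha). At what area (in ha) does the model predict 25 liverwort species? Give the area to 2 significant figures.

25 = 11.51 × A^0.31  ⇒  A^0.31 = 25/11.51 = 2.172
ln A = ln(2.172) / 0.31 = 0.7758 / 0.31 = 2.5027
A = e^2.5027 ≈ 12.22 ha

12 ha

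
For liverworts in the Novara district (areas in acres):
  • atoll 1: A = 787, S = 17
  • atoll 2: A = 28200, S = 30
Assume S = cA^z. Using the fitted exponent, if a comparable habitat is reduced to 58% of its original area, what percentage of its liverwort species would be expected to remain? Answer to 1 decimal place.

91.7%

z = ln(30/17) / ln(28200/787) = 0.5680 / 3.5788 = 0.1587
S_new/S_old = (A_new/A_old)^z = 0.58^0.1587 = exp(0.1587 × -0.5447) = 0.9172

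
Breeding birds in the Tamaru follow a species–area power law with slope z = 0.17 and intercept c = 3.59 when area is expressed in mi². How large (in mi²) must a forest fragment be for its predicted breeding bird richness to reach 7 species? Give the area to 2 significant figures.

51 mi²

7 = 3.59 × A^0.17  ⇒  A^0.17 = 7/3.59 = 1.95
ln A = ln(1.95) / 0.17 = 0.6678 / 0.17 = 3.9280
A = e^3.9280 ≈ 50.8 mi²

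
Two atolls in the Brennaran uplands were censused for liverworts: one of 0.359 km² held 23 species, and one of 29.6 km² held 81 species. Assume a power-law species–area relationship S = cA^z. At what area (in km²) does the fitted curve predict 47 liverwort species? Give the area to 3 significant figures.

z = ln(81/23) / ln(29.6/0.359) = 1.2590 / 4.4122 = 0.2853
c = 23 / 0.359^0.2853 = 23 / 0.7465 = 30.81
A = (47/30.81)^(1/0.2853) ⇒ ln A = ln(1.526)/0.2853 = 1.4802
A = e^1.4802 ≈ 4.394 km²

4.39 km²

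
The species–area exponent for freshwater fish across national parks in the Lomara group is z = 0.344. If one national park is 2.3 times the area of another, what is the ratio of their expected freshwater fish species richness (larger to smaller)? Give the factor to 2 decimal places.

S₂/S₁ = (A₂/A₁)^z = 2.3^0.344
ln(S₂/S₁) = 0.344 × ln 2.3 = 0.344 × 0.8329 = 0.2865
S₂/S₁ = e^0.2865 ≈ 1.332

1.33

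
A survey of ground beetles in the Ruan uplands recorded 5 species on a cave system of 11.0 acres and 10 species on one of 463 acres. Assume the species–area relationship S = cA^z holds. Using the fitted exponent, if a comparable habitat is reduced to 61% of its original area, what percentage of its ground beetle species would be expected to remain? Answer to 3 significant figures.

91.2%

z = ln(10/5) / ln(463/11) = 0.6931 / 3.7398 = 0.1853
S_new/S_old = (A_new/A_old)^z = 0.61^0.1853 = exp(0.1853 × -0.4943) = 0.9125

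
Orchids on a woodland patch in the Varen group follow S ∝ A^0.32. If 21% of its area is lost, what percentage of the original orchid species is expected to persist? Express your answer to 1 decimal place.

92.7%

S_new/S_old = (A_new/A_old)^z = 0.79^0.32
= exp(0.32 × ln 0.79) = exp(0.32 × -0.2357) = exp(-0.0754) ≈ 0.9273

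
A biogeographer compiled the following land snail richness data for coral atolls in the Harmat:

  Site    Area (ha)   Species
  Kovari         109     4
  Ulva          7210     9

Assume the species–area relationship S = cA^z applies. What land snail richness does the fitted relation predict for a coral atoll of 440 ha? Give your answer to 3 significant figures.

5.24

z = ln(9/4) / ln(7210/109) = 0.8109 / 4.1919 = 0.1935
c = 4 / 109^0.1935 = 4 / 2.478 = 1.614
S₃ = 1.614 × 440^0.1935 = 1.614 × 3.246 ≈ 5.24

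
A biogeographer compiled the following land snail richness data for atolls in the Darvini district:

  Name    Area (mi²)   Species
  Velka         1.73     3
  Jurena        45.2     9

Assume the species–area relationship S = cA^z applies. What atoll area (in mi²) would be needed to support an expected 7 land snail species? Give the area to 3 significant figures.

21.4 mi²

z = ln(9/3) / ln(45.2/1.73) = 1.0986 / 3.2630 = 0.3367
c = 3 / 1.73^0.3367 = 3 / 1.203 = 2.494
A = (7/2.494)^(1/0.3367) ⇒ ln A = ln(2.806)/0.3367 = 3.0647
A = e^3.0647 ≈ 21.43 mi²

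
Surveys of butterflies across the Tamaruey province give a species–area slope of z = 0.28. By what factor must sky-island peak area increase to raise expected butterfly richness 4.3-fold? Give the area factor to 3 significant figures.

183

(A₂/A₁)^0.28 = 4.3, so A₂/A₁ = 4.3^(1/0.28) = 4.3^3.571
ln(A₂/A₁) = ln 4.3 / 0.28 = 1.4586 / 0.28 = 5.2093
A₂/A₁ = e^5.2093 ≈ 183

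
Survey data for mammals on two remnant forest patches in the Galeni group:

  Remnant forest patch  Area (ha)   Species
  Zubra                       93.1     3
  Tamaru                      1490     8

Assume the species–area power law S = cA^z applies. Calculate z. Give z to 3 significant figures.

0.354

Taking logs: ln S = ln c + z ln A, so z = (ln S₂ − ln S₁)/(ln A₂ − ln A₁).
z = ln(8/3) / ln(1490/93.1) = ln(2.667) / ln(16) = 0.9808 / 2.7729 = 0.3537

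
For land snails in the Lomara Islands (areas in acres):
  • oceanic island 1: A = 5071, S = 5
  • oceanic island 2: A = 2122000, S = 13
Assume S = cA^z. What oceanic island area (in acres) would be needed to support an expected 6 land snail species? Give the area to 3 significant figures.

16000 acres

z = ln(13/5) / ln(2122000/5071) = 0.9555 / 6.0366 = 0.1583
c = 5 / 5071^0.1583 = 5 / 3.859 = 1.296
A = (6/1.296)^(1/0.1583) ⇒ ln A = ln(4.631)/0.1583 = 9.6831
A = e^9.6831 ≈ 16045 acres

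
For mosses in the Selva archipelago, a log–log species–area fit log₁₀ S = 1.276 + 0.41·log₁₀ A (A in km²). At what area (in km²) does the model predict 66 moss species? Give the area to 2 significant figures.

21 km²

66 = 18.88 × A^0.41  ⇒  A^0.41 = 66/18.88 = 3.496
ln A = ln(3.496) / 0.41 = 1.2516 / 0.41 = 3.0526
A = e^3.0526 ≈ 21.17 km²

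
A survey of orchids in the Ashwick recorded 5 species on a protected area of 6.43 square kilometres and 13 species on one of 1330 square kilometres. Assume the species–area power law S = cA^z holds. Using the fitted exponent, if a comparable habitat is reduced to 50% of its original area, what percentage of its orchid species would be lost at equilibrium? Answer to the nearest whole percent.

z = ln(13/5) / ln(1330/6.43) = 0.9555 / 5.3320 = 0.1792
S_new/S_old = (A_new/A_old)^z = 0.5^0.1792 = exp(0.1792 × -0.6931) = 0.8832
Fraction lost = 1 − 0.8832 = 0.1168

12%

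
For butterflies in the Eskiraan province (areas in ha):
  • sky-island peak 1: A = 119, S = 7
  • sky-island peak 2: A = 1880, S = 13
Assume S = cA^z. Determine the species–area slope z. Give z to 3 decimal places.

Taking logs: ln S = ln c + z ln A, so z = (ln S₂ − ln S₁)/(ln A₂ − ln A₁).
z = ln(13/7) / ln(1880/119) = ln(1.857) / ln(15.8) = 0.6190 / 2.7599 = 0.2243

0.224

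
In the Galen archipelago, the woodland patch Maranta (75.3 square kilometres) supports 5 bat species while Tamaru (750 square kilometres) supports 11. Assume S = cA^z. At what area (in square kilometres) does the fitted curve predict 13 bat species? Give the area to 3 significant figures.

1220 square kilometres

z = ln(11/5) / ln(750/75.3) = 0.7885 / 2.2986 = 0.3430
c = 5 / 75.3^0.3430 = 5 / 4.403 = 1.136
A = (13/1.136)^(1/0.3430) ⇒ ln A = ln(11.45)/0.3430 = 7.1071
A = e^7.1071 ≈ 1221 square kilometres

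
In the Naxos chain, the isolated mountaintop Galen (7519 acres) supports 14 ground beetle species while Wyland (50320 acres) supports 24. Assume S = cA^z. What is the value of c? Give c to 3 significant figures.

1.11

z = ln(S₂/S₁) / ln(A₂/A₁) = ln(24/14) / ln(50320/7519) = 0.5390 / 1.9010 = 0.2835
c = S₁ / A₁^z = 14 / 7519^0.2835 = 14 / 12.56 = 1.115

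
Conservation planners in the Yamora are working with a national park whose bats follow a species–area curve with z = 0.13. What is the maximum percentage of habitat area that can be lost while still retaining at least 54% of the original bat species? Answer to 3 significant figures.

Need (A_new/A_old)^0.13 = 0.54, so A_new/A_old = 0.54^(1/0.13) = 0.54^7.692
ln(A_new/A_old) = ln 0.54 / 0.13 = -0.6162 / 0.13 = -4.7399
A_new/A_old = e^-4.7399 ≈ 0.00874
Fraction that can be lost = 1 − 0.00874 = 0.9913

99.1%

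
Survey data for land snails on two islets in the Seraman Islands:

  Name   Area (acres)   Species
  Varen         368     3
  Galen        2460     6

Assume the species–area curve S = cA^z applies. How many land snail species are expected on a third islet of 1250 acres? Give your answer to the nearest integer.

5

z = ln(6/3) / ln(2460/368) = 0.6931 / 1.8998 = 0.3648
c = 3 / 368^0.3648 = 3 / 8.633 = 0.3475
S₃ = 0.3475 × 1250^0.3648 = 0.3475 × 13.49 ≈ 4.687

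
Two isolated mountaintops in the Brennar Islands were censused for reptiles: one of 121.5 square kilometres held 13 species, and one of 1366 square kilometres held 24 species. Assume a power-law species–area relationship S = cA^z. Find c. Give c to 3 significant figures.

z = ln(S₂/S₁) / ln(A₂/A₁) = ln(24/13) / ln(1366/121.5) = 0.6131 / 2.4197 = 0.2534
c = S₁ / A₁^z = 13 / 121.5^0.2534 = 13 / 3.374 = 3.853

3.85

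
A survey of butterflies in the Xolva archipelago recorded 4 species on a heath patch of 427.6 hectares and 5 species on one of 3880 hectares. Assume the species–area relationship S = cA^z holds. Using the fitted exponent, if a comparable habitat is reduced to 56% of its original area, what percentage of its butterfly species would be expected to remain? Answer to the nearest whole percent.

94%

z = ln(5/4) / ln(3880/427.6) = 0.2231 / 2.2054 = 0.1012
S_new/S_old = (A_new/A_old)^z = 0.56^0.1012 = exp(0.1012 × -0.5798) = 0.943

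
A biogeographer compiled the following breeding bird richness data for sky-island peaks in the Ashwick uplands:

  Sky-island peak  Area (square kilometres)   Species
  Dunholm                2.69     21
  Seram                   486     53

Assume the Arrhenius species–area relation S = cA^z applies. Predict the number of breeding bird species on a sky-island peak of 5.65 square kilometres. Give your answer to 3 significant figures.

24.0

z = ln(53/21) / ln(486/2.69) = 0.9258 / 5.1967 = 0.1781
c = 21 / 2.69^0.1781 = 21 / 1.193 = 17.61
S₃ = 17.61 × 5.65^0.1781 = 17.61 × 1.361 ≈ 23.97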